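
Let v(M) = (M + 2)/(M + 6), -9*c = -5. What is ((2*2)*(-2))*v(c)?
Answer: -184/59 ≈ -3.1186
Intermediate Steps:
c = 5/9 (c = -⅑*(-5) = 5/9 ≈ 0.55556)
v(M) = (2 + M)/(6 + M)
((2*2)*(-2))*v(c) = ((2*2)*(-2))*((2 + 5/9)/(6 + 5/9)) = (4*(-2))*((23/9)/(59/9)) = -72*23/(59*9) = -8*23/59 = -184/59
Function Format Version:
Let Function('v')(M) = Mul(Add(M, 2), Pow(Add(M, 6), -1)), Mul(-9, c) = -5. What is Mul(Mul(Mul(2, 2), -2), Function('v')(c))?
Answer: Rational(-184, 59) ≈ -3.1186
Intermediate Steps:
c = Rational(5, 9) (c = Mul(Rational(-1, 9), -5) = Rational(5, 9) ≈ 0.55556)
Function('v')(M) = Mul(Pow(Add(6, M), -1), Add(2, M)) (Function('v')(M) = Mul(Add(2, M), Pow(Add(6, M), -1)) = Mul(Pow(Add(6, M), -1), Add(2, M)))
Mul(Mul(Mul(2, 2), -2), Function('v')(c)) = Mul(Mul(Mul(2, 2), -2), Mul(Pow(Add(6, Rational(5, 9)), -1), Add(2, Rational(5, 9)))) = Mul(Mul(4, -2), Mul(Pow(Rational(59, 9), -1), Rational(23, 9))) = Mul(-8, Mul(Rational(9, 59), Rational(23, 9))) = Mul(-8, Rational(23, 59)) = Rational(-184, 59)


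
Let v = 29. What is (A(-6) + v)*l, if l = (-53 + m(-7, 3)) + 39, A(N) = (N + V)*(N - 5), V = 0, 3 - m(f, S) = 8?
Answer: -1805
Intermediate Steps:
m(f, S) = -5 (m(f, S) = 3 - 1*8 = 3 - 8 = -5)
A(N) = N*(-5 + N) (A(N) = (N + 0)*(N - 5) = N*(-5 + N))
l = -19 (l = (-53 - 5) + 39 = -58 + 39 = -19)
(A(-6) + v)*l = (-6*(-5 - 6) + 29)*(-19) = (-6*(-11) + 29)*(-19) = (66 + 29)*(-19) = 95*(-19) = -1805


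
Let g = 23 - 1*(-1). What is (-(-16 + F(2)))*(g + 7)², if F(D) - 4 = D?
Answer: 9610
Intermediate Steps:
F(D) = 4 + D
g = 24 (g = 23 + 1 = 24)
(-(-16 + F(2)))*(g + 7)² = (-(-16 + (4 + 2)))*(24 + 7)² = -(-16 + 6)*31² = -1*(-10)*961 = 10*961 = 9610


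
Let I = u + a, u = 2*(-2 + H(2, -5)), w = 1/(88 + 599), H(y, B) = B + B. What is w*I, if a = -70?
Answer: -94/687 ≈ -0.13683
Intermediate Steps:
H(y, B) = 2*B
w = 1/687 ≈ 0.0014556
u = -24 (u = 2*(-2 + 2*(-5)) = 2*(-2 - 10) = 2*(-12) = -24)
I = -94 (I = -24 - 70 = -94)
w*I = (1/687)*(-94) = -94/687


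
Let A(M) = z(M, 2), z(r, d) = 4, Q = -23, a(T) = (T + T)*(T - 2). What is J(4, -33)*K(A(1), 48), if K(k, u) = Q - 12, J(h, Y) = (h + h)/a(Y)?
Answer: -4/33 ≈ -0.12121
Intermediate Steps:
a(T) = 2*T*(-2 + T) (a(T) = (2*T)*(-2 + T) = 2*T*(-2 + T))
J(h, Y) = h/(Y*(-2 + Y)) (J(h, Y) = (h + h)/((2*Y*(-2 + Y))) = (2*h)*(1/(2*Y*(-2 + Y))) = h/(Y*(-2 + Y)))
A(M) = 4
K(k, u) = -35 (K(k, u) = -23 - 12 = -35)
J(4, -33)*K(A(1), 48) = (4/(-33*(-2 - 33)))*(-35) = (4*(-1/33)/(-35))*(-35) = (4*(-1/33)*(-1/35))*(-35) = (4/1155)*(-35) = -4/33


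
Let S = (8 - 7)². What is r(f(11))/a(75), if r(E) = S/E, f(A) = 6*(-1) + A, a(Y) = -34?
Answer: -1/170 ≈ -0.0058824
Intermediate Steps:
S = 1 (S = 1² = 1)
f(A) = -6 + A
r(E) = 1/E
r(f(11))/a(75) = 1/((-6 + 11)*(-34)) = -1/34/5 = (⅕)*(-1/34) = -1/170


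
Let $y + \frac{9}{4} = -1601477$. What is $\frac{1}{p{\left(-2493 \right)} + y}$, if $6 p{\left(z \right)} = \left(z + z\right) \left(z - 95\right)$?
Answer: $\frac{4}{2196595} \approx 1.821 \cdot 10^{-6}$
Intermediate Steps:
$y = - \frac{6405917}{4}$ ($y = - \frac{9}{4} - 1601477 = - \frac{6405917}{4} \approx -1.6015 \cdot 10^{6}$)
$p{\left(z \right)} = \frac{z \left(-95 + z\right)}{3}$ ($p{\left(z \right)} = \frac{\left(z + z\right) \left(z - 95\right)}{6} = \frac{2 z \left(-95 + z\right)}{6} = \frac{z \left(-95 + z\right)}{3}$)
$\frac{1}{p{\left(-2493 \right)} + y} = \frac{1}{\frac{1}{3} \left(-2493\right) \left(-95 - 2493\right) - \frac{6405917}{4}} = \frac{1}{\frac{1}{3} \left(-2493\right) \left(-2588\right) - \frac{6405917}{4}} = \frac{1}{2150628 - \frac{6405917}{4}} = \frac{1}{\frac{2196595}{4}} = \frac{4}{2196595}$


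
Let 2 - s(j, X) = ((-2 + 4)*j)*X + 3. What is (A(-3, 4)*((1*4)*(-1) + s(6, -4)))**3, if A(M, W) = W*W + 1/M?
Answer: 8254655261/27 ≈ 3.0573e+8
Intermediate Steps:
s(j, X) = -1 - 2*X*j (s(j, X) = 2 - (((-2 + 4)*j)*X + 3) = 2 - ((2*j)*X + 3) = 2 - (2*X*j + 3) = 2 - (3 + 2*X*j) = 2 + (-3 - 2*X*j) = -1 - 2*X*j)
A(M, W) = 1/M + W**2 (A(M, W) = W**2 + 1/M = 1/M + W**2)
(A(-3, 4)*((1*4)*(-1) + s(6, -4)))**3 = ((1/(-3) + 4**2)*((1*4)*(-1) + (-1 - 2*(-4)*6)))**3 = ((-1/3 + 16)*(4*(-1) + (-1 + 48)))**3 = (47*(-4 + 47)/3)**3 = ((47/3)*43)**3 = (2021/3)**3 = 8254655261/27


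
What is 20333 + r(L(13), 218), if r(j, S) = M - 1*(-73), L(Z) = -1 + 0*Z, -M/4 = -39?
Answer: 20562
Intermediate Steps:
M = 156 (M = -4*(-39) = 156)
L(Z) = -1 (L(Z) = -1 + 0 = -1)
r(j, S) = 229 (r(j, S) = 156 - 1*(-73) = 156 + 73 = 229)
20333 + r(L(13), 218) = 20333 + 229 = 20562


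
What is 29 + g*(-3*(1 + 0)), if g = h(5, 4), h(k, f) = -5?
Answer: 44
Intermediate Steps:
g = -5
29 + g*(-3*(1 + 0)) = 29 - (-15)*(1 + 0) = 29 - (-15) = 29 - 5*(-3) = 29 + 15 = 44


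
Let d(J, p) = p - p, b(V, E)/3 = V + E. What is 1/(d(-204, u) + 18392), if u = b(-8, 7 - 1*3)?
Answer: 1/18392 ≈ 5.4371e-5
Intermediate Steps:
b(V, E) = 3*E + 3*V (b(V, E) = 3*(V + E) = 3*(E + V) = 3*E + 3*V)
u = -12 (u = 3*(7 - 1*3) + 3*(-8) = 3*(7 - 3) - 24 = 3*4 - 24 = 12 - 24 = -12)
d(J, p) = 0
1/(d(-204, u) + 18392) = 1/(0 + 18392) = 1/18392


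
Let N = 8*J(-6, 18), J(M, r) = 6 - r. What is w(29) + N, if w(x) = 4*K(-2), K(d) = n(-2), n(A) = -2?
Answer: -104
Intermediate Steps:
K(d) = -2
w(x) = -8 (w(x) = 4*(-2) = -8)
N = -96 (N = 8*(6 - 1*18) = 8*(6 - 18) = 8*(-12) = -96)
w(29) + N = -8 - 96 = -104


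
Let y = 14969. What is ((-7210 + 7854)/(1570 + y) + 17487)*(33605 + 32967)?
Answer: 19253829816364/16539 ≈ 1.1641e+9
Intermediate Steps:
((-7210 + 7854)/(1570 + y) + 17487)*(33605 + 32967) = ((-7210 + 7854)/(1570 + 14969) + 17487)*(33605 + 32967) = (644/16539 + 17487)*66572 = (289218137/16539)*66572 = 19253829816364/16539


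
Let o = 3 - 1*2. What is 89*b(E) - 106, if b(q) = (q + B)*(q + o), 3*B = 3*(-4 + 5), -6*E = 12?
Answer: -17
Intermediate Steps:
E = -2 (E = -⅙*12 = -2)
B = 1 (B = (3*(-4 + 5))/3 = (3*1)/3 = (⅓)*3 = 1)
o = 1 (o = 3 - 2 = 1)
b(q) = (1 + q)² (b(q) = (q + 1)*(q + 1) = (1 + q)*(1 + q) = (1 + q)²)
89*b(E) - 106 = 89*(1 + (-2)² + 2*(-2)) - 106 = 89*(1 + 4 - 4) - 106 = 89*1 - 106 = 89 - 106 = -17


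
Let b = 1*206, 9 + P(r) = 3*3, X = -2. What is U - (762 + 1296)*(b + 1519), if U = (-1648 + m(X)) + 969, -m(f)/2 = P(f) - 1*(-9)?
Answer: -3550747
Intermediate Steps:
P(r) = 0 (P(r) = -9 + 3*3 = -9 + 9 = 0)
b = 206
m(f) = -18 (m(f) = -2*(0 - 1*(-9)) = -2*(0 + 9) = -2*9 = -18)
U = -697 (U = (-1648 - 18) + 969 = -1666 + 969 = -697)
U - (762 + 1296)*(b + 1519) = -697 - (762 + 1296)*(206 + 1519) = -697 - 2058*1725 = -697 - 1*3550050 = -697 - 3550050 = -3550747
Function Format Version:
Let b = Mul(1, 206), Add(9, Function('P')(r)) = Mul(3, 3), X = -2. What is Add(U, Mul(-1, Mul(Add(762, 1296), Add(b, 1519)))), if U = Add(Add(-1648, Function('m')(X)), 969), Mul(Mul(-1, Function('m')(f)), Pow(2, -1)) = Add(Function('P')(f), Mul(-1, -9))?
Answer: -3550747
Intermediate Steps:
Function('P')(r) = 0 (Function('P')(r) = Add(-9, Mul(3, 3)) = Add(-9, 9) = 0)
b = 206
Function('m')(f) = -18 (Function('m')(f) = Mul(-2, Add(0, Mul(-1, -9))) = Mul(-2, Add(0, 9)) = Mul(-2, 9) = -18)
U = -697 (U = Add(Add(-1648, -18), 969) = Add(-1666, 969) = -697)
Add(U, Mul(-1, Mul(Add(762, 1296), Add(b, 1519)))) = Add(-697, Mul(-1, Mul(Add(762, 1296), Add(206, 1519)))) = Add(-697, Mul(-1, Mul(2058, 1725))) = Add(-697, Mul(-1, 3550050)) = Add(-697, -3550050) = -3550747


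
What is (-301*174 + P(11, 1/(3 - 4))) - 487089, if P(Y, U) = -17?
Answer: -539480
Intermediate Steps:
(-301*174 + P(11, 1/(3 - 4))) - 487089 = (-301*174 - 17) - 487089 = (-52374 - 17) - 487089 = -52391 - 487089 = -539480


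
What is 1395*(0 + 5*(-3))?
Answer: -20925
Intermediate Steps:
1395*(0 + 5*(-3)) = 1395*(0 - 15) = 1395*(-15) = -20925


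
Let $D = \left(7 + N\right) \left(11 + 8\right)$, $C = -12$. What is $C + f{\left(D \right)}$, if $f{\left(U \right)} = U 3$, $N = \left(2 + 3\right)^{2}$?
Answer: $1812$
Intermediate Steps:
$N = 25$ ($N = 5^{2} = 25$)
$D = 608$ ($D = \left(7 + 25\right) \left(11 + 8\right) = 32 \cdot 19 = 608$)
$f{\left(U \right)} = 3 U$
$C + f{\left(D \right)} = -12 + 3 \cdot 608 = -12 + 1824 = 1812$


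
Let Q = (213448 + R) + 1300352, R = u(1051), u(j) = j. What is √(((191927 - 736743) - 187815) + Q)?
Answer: 2*√195555 ≈ 884.43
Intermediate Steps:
R = 1051
Q = 1514851 (Q = (213448 + 1051) + 1300352 = 214499 + 1300352 = 1514851)
√(((191927 - 736743) - 187815) + Q) = √(((191927 - 736743) - 187815) + 1514851) = √((-544816 - 187815) + 1514851) = √(-732631 + 1514851) = √782220 = 2*√195555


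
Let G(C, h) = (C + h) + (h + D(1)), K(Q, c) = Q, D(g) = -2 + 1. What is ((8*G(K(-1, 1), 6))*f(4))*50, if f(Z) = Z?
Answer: 16000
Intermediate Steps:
D(g) = -1
G(C, h) = -1 + C + 2*h (G(C, h) = (C + h) + (h - 1) = (C + h) + (-1 + h) = -1 + C + 2*h)
((8*G(K(-1, 1), 6))*f(4))*50 = ((8*(-1 - 1 + 2*6))*4)*50 = ((8*(-1 - 1 + 12))*4)*50 = ((8*10)*4)*50 = (80*4)*50 = 320*50 = 16000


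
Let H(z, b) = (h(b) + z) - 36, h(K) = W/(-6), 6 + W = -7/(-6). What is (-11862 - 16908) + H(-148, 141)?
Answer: -1042315/36 ≈ -28953.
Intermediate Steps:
W = -29/6 (W = -6 - 7/(-6) = -6 - 7*(-⅙) = -6 + 7/6 = -29/6 ≈ -4.8333)
h(K) = 29/36 (h(K) = -29/6/(-6) = -29/6*(-⅙) = 29/36)
H(z, b) = -1267/36 + z (H(z, b) = (29/36 + z) - 36 = -1267/36 + z)
(-11862 - 16908) + H(-148, 141) = (-11862 - 16908) + (-1267/36 - 148) = -28770 - 6595/36 = -1042315/36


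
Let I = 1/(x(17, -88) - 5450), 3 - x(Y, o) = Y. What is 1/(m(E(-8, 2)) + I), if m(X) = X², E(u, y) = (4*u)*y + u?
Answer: 5464/28325375 ≈ 0.00019290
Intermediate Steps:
x(Y, o) = 3 - Y
E(u, y) = u + 4*u*y (E(u, y) = 4*u*y + u = u + 4*u*y)
I = -1/5464 (I = 1/((3 - 1*17) - 5450) = 1/((3 - 17) - 5450) = 1/(-14 - 5450) = 1/(-5464) = -1/5464 ≈ -0.00018302)
1/(m(E(-8, 2)) + I) = 1/((-8*(1 + 4*2))² - 1/5464) = 1/((-8*(1 + 8))² - 1/5464) = 1/((-8*9)² - 1/5464) = 1/((-72)² - 1/5464) = 1/(5184 - 1/5464) = 1/(28325375/5464) = 5464/28325375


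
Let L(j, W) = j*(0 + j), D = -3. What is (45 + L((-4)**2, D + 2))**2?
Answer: 90601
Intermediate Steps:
L(j, W) = j**2 (L(j, W) = j*j = j**2)
(45 + L((-4)**2, D + 2))**2 = (45 + ((-4)**2)**2)**2 = (45 + 16**2)**2 = (45 + 256)**2 = 301**2 = 90601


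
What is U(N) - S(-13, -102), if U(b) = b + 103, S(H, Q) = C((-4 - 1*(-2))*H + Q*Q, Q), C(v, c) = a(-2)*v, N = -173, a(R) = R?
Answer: 20790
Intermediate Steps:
C(v, c) = -2*v
S(H, Q) = -2*Q**2 + 4*H (S(H, Q) = -2*((-4 - 1*(-2))*H + Q*Q) = -2*((-4 + 2)*H + Q**2) = -2*(-2*H + Q**2) = -2*(Q**2 - 2*H) = -2*Q**2 + 4*H)
U(b) = 103 + b
U(N) - S(-13, -102) = (103 - 173) - (-2*(-102)**2 + 4*(-13)) = -70 - (-2*10404 - 52) = -70 - (-20808 - 52) = -70 - 1*(-20860) = -70 + 20860 = 20790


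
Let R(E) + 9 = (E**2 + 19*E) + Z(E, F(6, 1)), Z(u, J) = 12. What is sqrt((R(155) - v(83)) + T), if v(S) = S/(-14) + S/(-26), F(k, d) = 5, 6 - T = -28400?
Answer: sqrt(458669029)/91 ≈ 235.35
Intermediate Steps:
T = 28406 (T = 6 - 1*(-28400) = 6 + 28400 = 28406)
v(S) = -10*S/91 (v(S) = S*(-1/14) + S*(-1/26) = -S/14 - S/26 = -10*S/91)
R(E) = 3 + E**2 + 19*E (R(E) = -9 + ((E**2 + 19*E) + 12) = -9 + (12 + E**2 + 19*E) = 3 + E**2 + 19*E)
sqrt((R(155) - v(83)) + T) = sqrt(((3 + 155**2 + 19*155) - (-10)*83/91) + 28406) = sqrt(((3 + 24025 + 2945) - 1*(-830/91)) + 28406) = sqrt((26973 + 830/91) + 28406) = sqrt(2455373/91 + 28406) = sqrt(5040319/91) = sqrt(458669029)/91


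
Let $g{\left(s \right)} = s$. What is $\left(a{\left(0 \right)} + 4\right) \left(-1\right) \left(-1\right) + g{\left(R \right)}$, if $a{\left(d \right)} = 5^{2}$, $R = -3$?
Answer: $26$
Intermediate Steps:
$a{\left(d \right)} = 25$
$\left(a{\left(0 \right)} + 4\right) \left(-1\right) \left(-1\right) + g{\left(R \right)} = \left(25 + 4\right) \left(-1\right) \left(-1\right) - 3 = 29 \left(-1\right) \left(-1\right) - 3 = \left(-29\right) \left(-1\right) - 3 = 29 - 3 = 26$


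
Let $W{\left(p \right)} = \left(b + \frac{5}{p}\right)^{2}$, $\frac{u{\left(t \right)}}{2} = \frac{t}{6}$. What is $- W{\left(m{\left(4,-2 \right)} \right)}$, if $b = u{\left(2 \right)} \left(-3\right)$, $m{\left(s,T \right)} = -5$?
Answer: $-9$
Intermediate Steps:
$u{\left(t \right)} = \frac{t}{3}$ ($u{\left(t \right)} = 2 \frac{t}{6} = \frac{t}{3}$)
$b = -2$ ($b = \frac{1}{3} \cdot 2 \left(-3\right) = \frac{2}{3} \left(-3\right) = -2$)
$W{\left(p \right)} = \left(-2 + \frac{5}{p}\right)^{2}$
$- W{\left(m{\left(4,-2 \right)} \right)} = - \frac{\left(-5 + 2 \left(-5\right)\right)^{2}}{25} = - \frac{\left(-5 - 10\right)^{2}}{25} = - \frac{\left(-15\right)^{2}}{25} = - \frac{225}{25} = \left(-1\right) 9 = -9$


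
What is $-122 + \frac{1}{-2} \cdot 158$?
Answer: $-201$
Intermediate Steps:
$-122 + \frac{1}{-2} \cdot 158 = -122 - 79 = -201$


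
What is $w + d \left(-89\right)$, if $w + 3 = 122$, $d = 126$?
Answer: $-11095$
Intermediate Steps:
$w = 119$ ($w = -3 + 122 = 119$)
$w + d \left(-89\right) = 119 + 126 \left(-89\right) = 119 - 11214 = -11095$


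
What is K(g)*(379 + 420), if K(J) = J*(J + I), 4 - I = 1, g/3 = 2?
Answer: 43146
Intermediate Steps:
g = 6 (g = 3*2 = 6)
I = 3 (I = 4 - 1*1 = 4 - 1 = 3)
K(J) = J*(3 + J) (K(J) = J*(J + 3) = J*(3 + J))
K(g)*(379 + 420) = (6*(3 + 6))*(379 + 420) = (6*9)*799 = 54*799 = 43146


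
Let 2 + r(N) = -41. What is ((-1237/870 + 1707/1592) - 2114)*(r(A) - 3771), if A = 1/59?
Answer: 2792285441009/346260 ≈ 8.0641e+6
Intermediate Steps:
A = 1/59 ≈ 0.016949
r(N) = -43 (r(N) = -2 - 41 = -43)
((-1237/870 + 1707/1592) - 2114)*(r(A) - 3771) = ((-1237/870 + 1707/1592) - 2114)*(-43 - 3771) = ((-1237*1/870 + 1707*(1/1592)) - 2114)*(-3814) = ((-1237/870 + 1707/1592) - 2114)*(-3814) = (-242107/692520 - 2114)*(-3814) = -1464229387/692520*(-3814) = 2792285441009/346260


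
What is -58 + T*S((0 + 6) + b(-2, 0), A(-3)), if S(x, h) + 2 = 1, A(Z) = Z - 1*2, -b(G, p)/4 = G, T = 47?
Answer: -105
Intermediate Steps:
b(G, p) = -4*G
A(Z) = -2 + Z (A(Z) = Z - 2 = -2 + Z)
S(x, h) = -1 (S(x, h) = -2 + 1 = -1)
-58 + T*S((0 + 6) + b(-2, 0), A(-3)) = -58 + 47*(-1) = -58 - 47 = -105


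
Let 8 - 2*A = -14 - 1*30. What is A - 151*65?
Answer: -9789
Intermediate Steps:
A = 26 (A = 4 - (-14 - 1*30)/2 = 4 - (-14 - 30)/2 = 4 - ½*(-44) = 4 + 22 = 26)
A - 151*65 = 26 - 151*65 = 26 - 9815 = -9789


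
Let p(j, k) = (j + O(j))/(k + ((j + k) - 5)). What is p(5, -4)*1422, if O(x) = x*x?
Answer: -10665/2 ≈ -5332.5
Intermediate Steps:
O(x) = x²
p(j, k) = (j + j²)/(-5 + j + 2*k) (p(j, k) = (j + j²)/(k + ((j + k) - 5)) = (j + j²)/(k + (-5 + j + k)) = (j + j²)/(-5 + j + 2*k))
p(5, -4)*1422 = (5*(1 + 5)/(-5 + 5 + 2*(-4)))*1422 = (5*6/(-5 + 5 - 8))*1422 = (5*6/(-8))*1422 = (5*(-⅛)*6)*1422 = -15/4*1422 = -10665/2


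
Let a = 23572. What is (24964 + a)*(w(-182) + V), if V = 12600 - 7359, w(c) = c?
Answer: 245543624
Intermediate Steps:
V = 5241
(24964 + a)*(w(-182) + V) = (24964 + 23572)*(-182 + 5241) = 48536*5059 = 245543624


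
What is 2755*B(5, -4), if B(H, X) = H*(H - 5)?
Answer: 0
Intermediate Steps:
B(H, X) = H*(-5 + H)
2755*B(5, -4) = 2755*(5*(-5 + 5)) = 2755*(5*0) = 2755*0 = 0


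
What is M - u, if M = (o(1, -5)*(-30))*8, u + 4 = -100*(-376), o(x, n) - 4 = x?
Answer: -38796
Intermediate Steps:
o(x, n) = 4 + x
u = 37596 (u = -4 - 100*(-376) = -4 + 37600 = 37596)
M = -1200 (M = ((4 + 1)*(-30))*8 = (5*(-30))*8 = -150*8 = -1200)
M - u = -1200 - 1*37596 = -1200 - 37596 = -38796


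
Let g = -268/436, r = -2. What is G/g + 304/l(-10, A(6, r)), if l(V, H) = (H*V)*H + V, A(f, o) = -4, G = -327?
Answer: 3019471/5695 ≈ 530.20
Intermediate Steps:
l(V, H) = V + V*H**2 (l(V, H) = V*H**2 + V = V + V*H**2)
g = -67/109 (g = -268*1/436 = -67/109 ≈ -0.61468)
G/g + 304/l(-10, A(6, r)) = -327/(-67/109) + 304/((-10*(1 + (-4)**2))) = -327*(-109/67) + 304/((-10*(1 + 16))) = 35643/67 + 304/((-10*17)) = 35643/67 + 304/(-170) = 35643/67 + 304*(-1/170) = 35643/67 - 152/85 = 3019471/5695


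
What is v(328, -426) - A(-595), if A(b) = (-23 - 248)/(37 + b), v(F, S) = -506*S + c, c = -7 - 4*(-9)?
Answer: 120296159/558 ≈ 2.1558e+5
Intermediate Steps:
c = 29 (c = -7 + 36 = 29)
v(F, S) = 29 - 506*S (v(F, S) = -506*S + 29 = 29 - 506*S)
A(b) = -271/(37 + b)
v(328, -426) - A(-595) = (29 - 506*(-426)) - (-271)/(37 - 595) = (29 + 215556) - (-271)/(-558) = 215585 - (-271)*(-1)/558 = 215585 - 1*271/558 = 215585 - 271/558 = 120296159/558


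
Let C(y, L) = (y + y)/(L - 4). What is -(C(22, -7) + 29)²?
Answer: -625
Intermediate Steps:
C(y, L) = 2*y/(-4 + L) (C(y, L) = (2*y)/(-4 + L) = 2*y/(-4 + L))
-(C(22, -7) + 29)² = -(2*22/(-4 - 7) + 29)² = -(2*22/(-11) + 29)² = -(2*22*(-1/11) + 29)² = -(-4 + 29)² = -1*25² = -1*625 = -625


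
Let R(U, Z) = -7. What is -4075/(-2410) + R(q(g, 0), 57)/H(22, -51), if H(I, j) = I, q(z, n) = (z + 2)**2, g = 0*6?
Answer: 3639/2651 ≈ 1.3727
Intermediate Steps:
g = 0
q(z, n) = (2 + z)**2
-4075/(-2410) + R(q(g, 0), 57)/H(22, -51) = -4075/(-2410) - 7/22 = -4075*(-1/2410) - 7*1/22 = 815/482 - 7/22 = 3639/2651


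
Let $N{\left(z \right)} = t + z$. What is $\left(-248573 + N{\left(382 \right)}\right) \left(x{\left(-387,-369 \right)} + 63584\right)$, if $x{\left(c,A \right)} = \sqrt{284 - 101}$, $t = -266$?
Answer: $-15797889888 - 248457 \sqrt{183} \approx -1.5801 \cdot 10^{10}$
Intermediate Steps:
$x{\left(c,A \right)} = \sqrt{183}$
$N{\left(z \right)} = -266 + z$
$\left(-248573 + N{\left(382 \right)}\right) \left(x{\left(-387,-369 \right)} + 63584\right) = \left(-248573 + \left(-266 + 382\right)\right) \left(\sqrt{183} + 63584\right) = \left(-248573 + 116\right) \left(63584 + \sqrt{183}\right) = - 248457 \left(63584 + \sqrt{183}\right) = -15797889888 - 248457 \sqrt{183}$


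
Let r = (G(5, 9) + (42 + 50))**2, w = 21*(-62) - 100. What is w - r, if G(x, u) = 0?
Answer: -9866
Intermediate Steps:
w = -1402 (w = -1302 - 100 = -1402)
r = 8464 (r = (0 + (42 + 50))**2 = (0 + 92)**2 = 92**2 = 8464)
w - r = -1402 - 1*8464 = -1402 - 8464 = -9866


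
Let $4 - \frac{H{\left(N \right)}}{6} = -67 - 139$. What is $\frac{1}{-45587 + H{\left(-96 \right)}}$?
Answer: $- \frac{1}{44327} \approx -2.256 \cdot 10^{-5}$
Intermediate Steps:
$H{\left(N \right)} = 1260$ ($H{\left(N \right)} = 24 - 6 \left(-67 - 139\right) = 24 - -1236 = 24 + 1236 = 1260$)
$\frac{1}{-45587 + H{\left(-96 \right)}} = \frac{1}{-45587 + 1260} = \frac{1}{-44327} = - \frac{1}{44327}$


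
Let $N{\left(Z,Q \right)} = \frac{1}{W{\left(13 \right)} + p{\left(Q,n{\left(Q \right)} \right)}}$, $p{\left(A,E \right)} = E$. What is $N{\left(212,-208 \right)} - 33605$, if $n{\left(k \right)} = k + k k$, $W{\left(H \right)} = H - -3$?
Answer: $- \frac{1447434559}{43072} \approx -33605.0$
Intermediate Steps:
$W{\left(H \right)} = 3 + H$ ($W{\left(H \right)} = H + 3 = 3 + H$)
$n{\left(k \right)} = k + k^{2}$
$N{\left(Z,Q \right)} = \frac{1}{16 + Q \left(1 + Q\right)}$ ($N{\left(Z,Q \right)} = \frac{1}{\left(3 + 13\right) + Q \left(1 + Q\right)} = \frac{1}{16 + Q \left(1 + Q\right)}$)
$N{\left(212,-208 \right)} - 33605 = \frac{1}{16 - 208 \left(1 - 208\right)} - 33605 = \frac{1}{16 - -43056} - 33605 = \frac{1}{16 + 43056} - 33605 = \frac{1}{43072} - 33605 = - \frac{1447434559}{43072}$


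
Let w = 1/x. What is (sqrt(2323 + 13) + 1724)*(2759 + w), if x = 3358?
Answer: 7986191226/1679 + 18529446*sqrt(146)/1679 ≈ 4.8899e+6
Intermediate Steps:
w = 1/3358 ≈ 0.00029780
(sqrt(2323 + 13) + 1724)*(2759 + w) = (sqrt(2323 + 13) + 1724)*(2759 + 1/3358) = (sqrt(2336) + 1724)*(9264723/3358) = (4*sqrt(146) + 1724)*(9264723/3358) = (1724 + 4*sqrt(146))*(9264723/3358) = 7986191226/1679 + 18529446*sqrt(146)/1679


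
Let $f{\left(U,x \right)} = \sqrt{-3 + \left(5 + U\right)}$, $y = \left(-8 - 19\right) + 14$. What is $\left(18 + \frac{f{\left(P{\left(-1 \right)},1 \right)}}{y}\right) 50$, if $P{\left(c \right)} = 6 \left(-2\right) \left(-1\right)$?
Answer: $900 - \frac{50 \sqrt{14}}{13} \approx 885.61$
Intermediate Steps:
$y = -13$ ($y = -27 + 14 = -13$)
$P{\left(c \right)} = 12$ ($P{\left(c \right)} = \left(-12\right) \left(-1\right) = 12$)
$f{\left(U,x \right)} = \sqrt{2 + U}$
$\left(18 + \frac{f{\left(P{\left(-1 \right)},1 \right)}}{y}\right) 50 = \left(18 + \frac{\sqrt{2 + 12}}{-13}\right) 50 = \left(18 + \sqrt{14} \left(- \frac{1}{13}\right)\right) 50 = \left(18 - \frac{\sqrt{14}}{13}\right) 50 = 900 - \frac{50 \sqrt{14}}{13}$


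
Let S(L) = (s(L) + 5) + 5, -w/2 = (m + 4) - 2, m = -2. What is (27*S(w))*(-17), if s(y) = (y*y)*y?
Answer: -4590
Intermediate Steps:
s(y) = y³ (s(y) = y²*y = y³)
w = 0 (w = -2*((-2 + 4) - 2) = -2*(2 - 2) = -2*0 = 0)
S(L) = 10 + L³ (S(L) = (L³ + 5) + 5 = (5 + L³) + 5 = 10 + L³)
(27*S(w))*(-17) = (27*(10 + 0³))*(-17) = (27*(10 + 0))*(-17) = (27*10)*(-17) = 270*(-17) = -4590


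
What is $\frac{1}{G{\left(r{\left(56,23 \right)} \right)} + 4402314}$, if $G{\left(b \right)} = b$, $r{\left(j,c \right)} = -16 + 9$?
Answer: $\frac{1}{4402307} \approx 2.2715 \cdot 10^{-7}$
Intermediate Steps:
$r{\left(j,c \right)} = -7$
$\frac{1}{G{\left(r{\left(56,23 \right)} \right)} + 4402314} = \frac{1}{-7 + 4402314} = \frac{1}{4402307}$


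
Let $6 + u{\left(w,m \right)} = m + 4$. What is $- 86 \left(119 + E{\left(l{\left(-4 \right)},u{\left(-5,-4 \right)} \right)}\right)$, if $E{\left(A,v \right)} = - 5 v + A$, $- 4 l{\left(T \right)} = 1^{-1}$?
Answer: $- \frac{25585}{2} \approx -12793.0$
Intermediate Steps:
$u{\left(w,m \right)} = -2 + m$ ($u{\left(w,m \right)} = -6 + \left(m + 4\right) = -6 + \left(4 + m\right) = -2 + m$)
$l{\left(T \right)} = - \frac{1}{4}$ ($l{\left(T \right)} = - \frac{1}{4 \cdot 1} = \left(- \frac{1}{4}\right) 1 = - \frac{1}{4}$)
$E{\left(A,v \right)} = A - 5 v$
$- 86 \left(119 + E{\left(l{\left(-4 \right)},u{\left(-5,-4 \right)} \right)}\right) = - 86 \left(119 - \left(\frac{1}{4} + 5 \left(-2 - 4\right)\right)\right) = - 86 \left(119 - - \frac{119}{4}\right) = - 86 \left(119 + \left(- \frac{1}{4} + 30\right)\right) = - 86 \left(119 + \frac{119}{4}\right) = \left(-86\right) \frac{595}{4} = - \frac{25585}{2}$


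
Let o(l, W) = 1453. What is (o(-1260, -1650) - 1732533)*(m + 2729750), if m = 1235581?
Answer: -6864305187480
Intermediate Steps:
(o(-1260, -1650) - 1732533)*(m + 2729750) = (1453 - 1732533)*(1235581 + 2729750) = -1731080*3965331 = -6864305187480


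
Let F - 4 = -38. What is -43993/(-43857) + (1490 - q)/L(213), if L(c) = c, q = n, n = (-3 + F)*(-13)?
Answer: 17874074/3113847 ≈ 5.7402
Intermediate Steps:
F = -34 (F = 4 - 38 = -34)
n = 481 (n = (-3 - 34)*(-13) = -37*(-13) = 481)
q = 481
-43993/(-43857) + (1490 - q)/L(213) = -43993/(-43857) + (1490 - 1*481)/213 = -43993*(-1/43857) + (1490 - 481)*(1/213) = 43993/43857 + 1009*(1/213) = 43993/43857 + 1009/213 = 17874074/3113847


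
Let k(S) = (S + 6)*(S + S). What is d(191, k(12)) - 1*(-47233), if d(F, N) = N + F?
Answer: 47856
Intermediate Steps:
k(S) = 2*S*(6 + S) (k(S) = (6 + S)*(2*S) = 2*S*(6 + S))
d(F, N) = F + N
d(191, k(12)) - 1*(-47233) = (191 + 2*12*(6 + 12)) - 1*(-47233) = (191 + 2*12*18) + 47233 = (191 + 432) + 47233 = 623 + 47233 = 47856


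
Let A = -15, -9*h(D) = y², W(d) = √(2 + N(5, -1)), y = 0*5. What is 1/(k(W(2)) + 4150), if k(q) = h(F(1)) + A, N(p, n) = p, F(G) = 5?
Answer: 1/4135 ≈ 0.00024184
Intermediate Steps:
y = 0
W(d) = √7 (W(d) = √(2 + 5) = √7)
h(D) = 0 (h(D) = -⅑*0² = -⅑*0 = 0)
k(q) = -15 (k(q) = 0 - 15 = -15)
1/(k(W(2)) + 4150) = 1/(-15 + 4150) = 1/4135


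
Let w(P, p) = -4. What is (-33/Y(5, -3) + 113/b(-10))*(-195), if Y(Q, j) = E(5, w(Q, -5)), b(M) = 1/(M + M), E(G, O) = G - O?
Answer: 441415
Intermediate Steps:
b(M) = 1/(2*M)
Y(Q, j) = 9 (Y(Q, j) = 5 - 1*(-4) = 5 + 4 = 9)
(-33/Y(5, -3) + 113/b(-10))*(-195) = (-33/9 + 113/(((½)/(-10))))*(-195) = (-33*⅑ + 113/(((½)*(-⅒))))*(-195) = (-11/3 + 113/(-1/20))*(-195) = (-11/3 + 113*(-20))*(-195) = (-11/3 - 2260)*(-195) = -6791/3*(-195) = 441415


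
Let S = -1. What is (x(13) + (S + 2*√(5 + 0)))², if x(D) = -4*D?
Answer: 2829 - 212*√5 ≈ 2355.0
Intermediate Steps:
(x(13) + (S + 2*√(5 + 0)))² = (-4*13 + (-1 + 2*√(5 + 0)))² = (-52 + (-1 + 2*√5))² = (-53 + 2*√5)²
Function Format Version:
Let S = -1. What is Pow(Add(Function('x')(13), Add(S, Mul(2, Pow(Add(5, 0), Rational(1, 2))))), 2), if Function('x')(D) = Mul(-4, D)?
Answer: Add(2829, Mul(-212, Pow(5, Rational(1, 2)))) ≈ 2355.0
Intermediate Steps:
Pow(Add(Function('x')(13), Add(S, Mul(2, Pow(Add(5, 0), Rational(1, 2))))), 2) = Pow(Add(Mul(-4, 13), Add(-1, Mul(2, Pow(Add(5, 0), Rational(1, 2))))), 2) = Pow(Add(-52, Add(-1, Mul(2, Pow(5, Rational(1, 2))))), 2) = Pow(Add(-53, Mul(2, Pow(5, Rational(1, 2)))), 2)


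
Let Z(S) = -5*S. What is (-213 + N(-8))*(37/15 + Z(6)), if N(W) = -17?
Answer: 18998/3 ≈ 6332.7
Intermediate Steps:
(-213 + N(-8))*(37/15 + Z(6)) = (-213 - 17)*(37/15 - 5*6) = -230*(37*(1/15) - 30) = -230*(37/15 - 30) = -230*(-413/15) = 18998/3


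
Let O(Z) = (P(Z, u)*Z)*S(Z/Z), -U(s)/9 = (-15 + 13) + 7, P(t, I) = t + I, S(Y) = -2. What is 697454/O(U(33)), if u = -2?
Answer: -348727/2115 ≈ -164.88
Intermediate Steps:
P(t, I) = I + t
U(s) = -45 (U(s) = -9*((-15 + 13) + 7) = -9*(-2 + 7) = -9*5 = -45)
O(Z) = -2*Z*(-2 + Z) (O(Z) = ((-2 + Z)*Z)*(-2) = (Z*(-2 + Z))*(-2) = -2*Z*(-2 + Z))
697454/O(U(33)) = 697454/((2*(-45)*(2 - 1*(-45)))) = 697454/((2*(-45)*(2 + 45))) = 697454/((2*(-45)*47)) = 697454/(-4230) = 697454*(-1/4230) = -348727/2115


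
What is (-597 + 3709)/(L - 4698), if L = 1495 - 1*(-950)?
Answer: -3112/2253 ≈ -1.3813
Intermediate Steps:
L = 2445 (L = 1495 + 950 = 2445)
(-597 + 3709)/(L - 4698) = (-597 + 3709)/(2445 - 4698) = 3112/(-2253) = 3112*(-1/2253) = -3112/2253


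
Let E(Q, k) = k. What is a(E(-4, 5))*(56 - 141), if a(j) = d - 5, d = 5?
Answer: 0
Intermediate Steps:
a(j) = 0 (a(j) = 5 - 5 = 0)
a(E(-4, 5))*(56 - 141) = 0*(56 - 141) = 0*(-85) = 0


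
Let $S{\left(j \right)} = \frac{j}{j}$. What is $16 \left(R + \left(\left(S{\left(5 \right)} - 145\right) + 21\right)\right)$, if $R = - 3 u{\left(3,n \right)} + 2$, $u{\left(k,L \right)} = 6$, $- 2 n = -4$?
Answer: $-2224$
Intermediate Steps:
$n = 2$ ($n = \left(- \frac{1}{2}\right) \left(-4\right) = 2$)
$S{\left(j \right)} = 1$
$R = -16$ ($R = \left(-3\right) 6 + 2 = -18 + 2 = -16$)
$16 \left(R + \left(\left(S{\left(5 \right)} - 145\right) + 21\right)\right) = 16 \left(-16 + \left(\left(1 - 145\right) + 21\right)\right) = 16 \left(-16 + \left(-144 + 21\right)\right) = 16 \left(-16 - 123\right) = 16 \left(-139\right) = -2224$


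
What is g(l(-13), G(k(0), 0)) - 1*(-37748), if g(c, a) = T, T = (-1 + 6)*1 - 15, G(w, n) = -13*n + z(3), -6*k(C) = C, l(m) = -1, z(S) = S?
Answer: 37738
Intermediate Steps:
k(C) = -C/6
G(w, n) = 3 - 13*n (G(w, n) = -13*n + 3 = 3 - 13*n)
T = -10 (T = 5*1 - 15 = 5 - 15 = -10)
g(c, a) = -10
g(l(-13), G(k(0), 0)) - 1*(-37748) = -10 - 1*(-37748) = -10 + 37748 = 37738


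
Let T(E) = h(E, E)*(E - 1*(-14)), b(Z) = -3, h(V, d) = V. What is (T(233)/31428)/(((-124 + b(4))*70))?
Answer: -57551/279394920 ≈ -0.00020598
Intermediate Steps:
T(E) = E*(14 + E) (T(E) = E*(E - 1*(-14)) = E*(E + 14) = E*(14 + E))
(T(233)/31428)/(((-124 + b(4))*70)) = ((233*(14 + 233))/31428)/(((-124 - 3)*70)) = ((233*247)*(1/31428))/((-127*70)) = (57551*(1/31428))/(-8890) = (57551/31428)*(-1/8890) = -57551/279394920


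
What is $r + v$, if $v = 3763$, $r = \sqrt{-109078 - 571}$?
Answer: $3763 + i \sqrt{109649} \approx 3763.0 + 331.13 i$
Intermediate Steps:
$r = i \sqrt{109649}$ ($r = \sqrt{-109649} = i \sqrt{109649} \approx 331.13 i$)
$r + v = i \sqrt{109649} + 3763 = 3763 + i \sqrt{109649}$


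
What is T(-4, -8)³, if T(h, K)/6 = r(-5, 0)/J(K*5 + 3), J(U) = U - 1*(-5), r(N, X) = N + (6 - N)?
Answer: -729/512 ≈ -1.4238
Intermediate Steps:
r(N, X) = 6
J(U) = 5 + U (J(U) = U + 5 = 5 + U)
T(h, K) = 36/(8 + 5*K) (T(h, K) = 6*(6/(5 + (K*5 + 3))) = 6*(6/(5 + (5*K + 3))) = 6*(6/(5 + (3 + 5*K))) = 6*(6/(8 + 5*K)) = 36/(8 + 5*K))
T(-4, -8)³ = (36/(8 + 5*(-8)))³ = (36/(8 - 40))³ = (36/(-32))³ = (36*(-1/32))³ = (-9/8)³ = -729/512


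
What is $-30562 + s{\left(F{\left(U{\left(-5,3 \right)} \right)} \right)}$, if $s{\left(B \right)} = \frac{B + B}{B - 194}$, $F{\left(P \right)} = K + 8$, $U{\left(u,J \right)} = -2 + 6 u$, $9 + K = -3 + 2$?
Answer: $- \frac{1497537}{49} \approx -30562.0$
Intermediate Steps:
$K = -10$ ($K = -9 + \left(-3 + 2\right) = -9 - 1 = -10$)
$F{\left(P \right)} = -2$ ($F{\left(P \right)} = -10 + 8 = -2$)
$s{\left(B \right)} = \frac{2 B}{-194 + B}$
$-30562 + s{\left(F{\left(U{\left(-5,3 \right)} \right)} \right)} = -30562 + 2 \left(-2\right) \frac{1}{-194 - 2} = -30562 + 2 \left(-2\right) \frac{1}{-196} = -30562 + 2 \left(-2\right) \left(- \frac{1}{196}\right) = -30562 + \frac{1}{49} = - \frac{1497537}{49}$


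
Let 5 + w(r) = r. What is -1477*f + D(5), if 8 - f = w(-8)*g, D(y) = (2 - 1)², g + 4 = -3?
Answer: 122592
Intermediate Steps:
g = -7 (g = -4 - 3 = -7)
D(y) = 1 (D(y) = 1² = 1)
w(r) = -5 + r
f = -83 (f = 8 - (-5 - 8)*(-7) = 8 - (-13)*(-7) = 8 - 1*91 = 8 - 91 = -83)
-1477*f + D(5) = -1477*(-83) + 1 = 122591 + 1 = 122592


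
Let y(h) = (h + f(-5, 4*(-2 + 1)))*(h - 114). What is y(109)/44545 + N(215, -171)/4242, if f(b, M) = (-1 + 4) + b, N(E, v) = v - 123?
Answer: -73170/899809 ≈ -0.081317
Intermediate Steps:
N(E, v) = -123 + v
f(b, M) = 3 + b
y(h) = (-114 + h)*(-2 + h) (y(h) = (h + (3 - 5))*(h - 114) = (h - 2)*(-114 + h) = (-2 + h)*(-114 + h) = (-114 + h)*(-2 + h))
y(109)/44545 + N(215, -171)/4242 = (228 + 109² - 116*109)/44545 + (-123 - 171)/4242 = (228 + 11881 - 12644)*(1/44545) - 294*1/4242 = -535*1/44545 - 7/101 = -107/8909 - 7/101 = -73170/899809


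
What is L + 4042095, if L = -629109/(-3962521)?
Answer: 16016886950604/3962521 ≈ 4.0421e+6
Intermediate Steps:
L = 629109/3962521 (L = -629109*(-1/3962521) = 629109/3962521 ≈ 0.15876)
L + 4042095 = 629109/3962521 + 4042095 = 16016886950604/3962521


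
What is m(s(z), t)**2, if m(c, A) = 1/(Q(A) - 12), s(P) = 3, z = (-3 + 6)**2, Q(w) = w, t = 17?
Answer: 1/25 ≈ 0.040000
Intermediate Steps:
z = 9 (z = 3**2 = 9)
m(c, A) = 1/(-12 + A) (m(c, A) = 1/(A - 12) = 1/(-12 + A))
m(s(z), t)**2 = (1/(-12 + 17))**2 = (1/5)**2 = 1/25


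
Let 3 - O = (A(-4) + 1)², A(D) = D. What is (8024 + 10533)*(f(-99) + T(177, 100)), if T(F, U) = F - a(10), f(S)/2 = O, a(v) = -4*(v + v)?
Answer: 4546465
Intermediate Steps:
a(v) = -8*v
O = -6 (O = 3 - (-4 + 1)² = 3 - 1*(-3)² = 3 - 1*9 = 3 - 9 = -6)
f(S) = -12 (f(S) = 2*(-6) = -12)
T(F, U) = 80 + F (T(F, U) = F - (-8)*10 = F - 1*(-80) = F + 80 = 80 + F)
(8024 + 10533)*(f(-99) + T(177, 100)) = (8024 + 10533)*(-12 + (80 + 177)) = 18557*(-12 + 257) = 18557*245 = 4546465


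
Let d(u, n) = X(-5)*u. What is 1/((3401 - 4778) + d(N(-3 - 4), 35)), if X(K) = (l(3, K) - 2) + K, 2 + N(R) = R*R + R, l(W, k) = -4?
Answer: -1/1817 ≈ -0.00055036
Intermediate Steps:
N(R) = -2 + R + R² (N(R) = -2 + (R*R + R) = -2 + (R² + R) = -2 + (R + R²) = -2 + R + R²)
X(K) = -6 + K (X(K) = (-4 - 2) + K = -6 + K)
d(u, n) = -11*u (d(u, n) = (-6 - 5)*u = -11*u)
1/((3401 - 4778) + d(N(-3 - 4), 35)) = 1/((3401 - 4778) - 11*(-2 + (-3 - 4) + (-3 - 4)²)) = 1/(-1377 - 11*(-2 - 7 + (-7)²)) = 1/(-1377 - 11*(-2 - 7 + 49)) = 1/(-1377 - 11*40) = 1/(-1377 - 440) = 1/(-1817) = -1/1817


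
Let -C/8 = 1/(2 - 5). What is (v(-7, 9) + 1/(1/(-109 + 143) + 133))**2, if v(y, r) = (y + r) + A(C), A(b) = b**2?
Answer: 137783500864/1657059849 ≈ 83.149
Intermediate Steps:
C = 8/3 (C = -8/(2 - 5) = -8/(-3) = -8*(-1/3) = 8/3 ≈ 2.6667)
v(y, r) = 64/9 + r + y (v(y, r) = (y + r) + (8/3)**2 = (r + y) + 64/9 = 64/9 + r + y)
(v(-7, 9) + 1/(1/(-109 + 143) + 133))**2 = ((64/9 + 9 - 7) + 1/(1/(-109 + 143) + 133))**2 = (82/9 + 1/(1/34 + 133))**2 = (82/9 + 1/(4523/34))**2 = (82/9 + 34/4523)**2 = (371192/40707)**2 = 137783500864/1657059849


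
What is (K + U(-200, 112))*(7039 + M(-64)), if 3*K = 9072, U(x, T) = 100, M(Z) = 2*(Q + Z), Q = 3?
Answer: 21608708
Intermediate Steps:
M(Z) = 6 + 2*Z (M(Z) = 2*(3 + Z) = 6 + 2*Z)
K = 3024 (K = (⅓)*9072 = 3024)
(K + U(-200, 112))*(7039 + M(-64)) = (3024 + 100)*(7039 + (6 + 2*(-64))) = 3124*(7039 + (6 - 128)) = 3124*(7039 - 122) = 3124*6917 = 21608708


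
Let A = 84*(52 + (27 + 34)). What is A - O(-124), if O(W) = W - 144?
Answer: 9760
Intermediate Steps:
O(W) = -144 + W
A = 9492 (A = 84*(52 + 61) = 84*113 = 9492)
A - O(-124) = 9492 - (-144 - 124) = 9492 - 1*(-268) = 9492 + 268 = 9760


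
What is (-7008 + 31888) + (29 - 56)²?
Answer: 25609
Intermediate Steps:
(-7008 + 31888) + (29 - 56)² = 24880 + (-27)² = 24880 + 729 = 25609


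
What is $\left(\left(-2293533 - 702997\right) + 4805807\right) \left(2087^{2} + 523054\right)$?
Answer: $8826780385571$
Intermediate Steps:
$\left(\left(-2293533 - 702997\right) + 4805807\right) \left(2087^{2} + 523054\right) = \left(\left(-2293533 - 702997\right) + 4805807\right) \left(4355569 + 523054\right) = \left(-2996530 + 4805807\right) 4878623 = 1809277 \cdot 4878623 = 8826780385571$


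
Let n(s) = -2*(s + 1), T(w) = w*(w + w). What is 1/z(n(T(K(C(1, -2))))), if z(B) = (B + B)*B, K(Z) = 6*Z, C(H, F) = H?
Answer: 1/42632 ≈ 2.3457e-5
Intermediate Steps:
T(w) = 2*w**2 (T(w) = w*(2*w) = 2*w**2)
n(s) = -2 - 2*s (n(s) = -2*(1 + s) = -2 - 2*s)
z(B) = 2*B**2 (z(B) = (2*B)*B = 2*B**2)
1/z(n(T(K(C(1, -2))))) = 1/(2*(-2 - 4*(6*1)**2)**2) = 1/(2*(-2 - 4*6**2)**2) = 1/(2*(-2 - 4*36)**2) = 1/(2*(-2 - 2*72)**2) = 1/(2*(-2 - 144)**2) = 1/(2*(-146)**2) = 1/(2*21316) = 1/42632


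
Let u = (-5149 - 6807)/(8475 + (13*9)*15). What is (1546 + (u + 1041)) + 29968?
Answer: 166512847/5115 ≈ 32554.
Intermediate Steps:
u = -5978/5115 (u = -11956/(8475 + 117*15) = -11956/(8475 + 1755) = -11956/10230 = -11956*1/10230 = -5978/5115 ≈ -1.1687)
(1546 + (u + 1041)) + 29968 = (1546 + (-5978/5115 + 1041)) + 29968 = (1546 + 5318737/5115) + 29968 = 13226527/5115 + 29968 = 166512847/5115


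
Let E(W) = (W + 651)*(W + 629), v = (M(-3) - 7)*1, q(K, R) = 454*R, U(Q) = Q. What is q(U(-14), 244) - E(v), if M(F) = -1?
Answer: -288527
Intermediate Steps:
v = -8 (v = (-1 - 7)*1 = -8*1 = -8)
E(W) = (629 + W)*(651 + W) (E(W) = (651 + W)*(629 + W) = (629 + W)*(651 + W))
q(U(-14), 244) - E(v) = 454*244 - (409479 + (-8)**2 + 1280*(-8)) = 110776 - (409479 + 64 - 10240) = 110776 - 1*399303 = 110776 - 399303 = -288527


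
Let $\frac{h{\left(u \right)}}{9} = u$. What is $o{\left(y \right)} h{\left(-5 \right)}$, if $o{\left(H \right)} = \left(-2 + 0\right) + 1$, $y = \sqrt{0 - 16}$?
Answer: $45$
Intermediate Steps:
$h{\left(u \right)} = 9 u$
$y = 4 i$ ($y = \sqrt{-16} = 4 i \approx 4.0 i$)
$o{\left(H \right)} = -1$ ($o{\left(H \right)} = -2 + 1 = -1$)
$o{\left(y \right)} h{\left(-5 \right)} = - 9 \left(-5\right) = \left(-1\right) \left(-45\right) = 45$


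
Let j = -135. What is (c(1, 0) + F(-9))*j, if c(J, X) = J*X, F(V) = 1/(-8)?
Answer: 135/8 ≈ 16.875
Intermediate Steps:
F(V) = -⅛
(c(1, 0) + F(-9))*j = (1*0 - ⅛)*(-135) = (0 - ⅛)*(-135) = -⅛*(-135) = 135/8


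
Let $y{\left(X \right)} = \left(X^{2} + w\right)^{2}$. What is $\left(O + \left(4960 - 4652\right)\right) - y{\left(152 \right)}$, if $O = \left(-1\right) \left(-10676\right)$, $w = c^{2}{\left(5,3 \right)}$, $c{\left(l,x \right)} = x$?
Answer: $-534199785$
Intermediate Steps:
$w = 9$ ($w = 3^{2} = 9$)
$O = 10676$
$y{\left(X \right)} = \left(9 + X^{2}\right)^{2}$ ($y{\left(X \right)} = \left(X^{2} + 9\right)^{2} = \left(9 + X^{2}\right)^{2}$)
$\left(O + \left(4960 - 4652\right)\right) - y{\left(152 \right)} = \left(10676 + \left(4960 - 4652\right)\right) - \left(9 + 152^{2}\right)^{2} = \left(10676 + 308\right) - \left(9 + 23104\right)^{2} = 10984 - 23113^{2} = 10984 - 534210769 = -534199785$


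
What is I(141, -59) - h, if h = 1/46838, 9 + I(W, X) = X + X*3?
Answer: -11475311/46838 ≈ -245.00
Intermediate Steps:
I(W, X) = -9 + 4*X (I(W, X) = -9 + (X + X*3) = -9 + (X + 3*X) = -9 + 4*X)
h = 1/46838 ≈ 2.1350e-5
I(141, -59) - h = (-9 + 4*(-59)) - 1*1/46838 = (-9 - 236) - 1/46838 = -245 - 1/46838 = -11475311/46838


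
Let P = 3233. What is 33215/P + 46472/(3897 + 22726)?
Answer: 1034526921/86072159 ≈ 12.019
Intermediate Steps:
33215/P + 46472/(3897 + 22726) = 33215/3233 + 46472/(3897 + 22726) = 33215*(1/3233) + 46472/26623 = 33215/3233 + 46472*(1/26623) = 33215/3233 + 46472/26623 = 1034526921/86072159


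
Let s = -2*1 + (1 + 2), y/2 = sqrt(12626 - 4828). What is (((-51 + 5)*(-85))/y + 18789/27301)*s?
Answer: 18789/27301 + 1955*sqrt(7798)/7798 ≈ 22.827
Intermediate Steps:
y = 2*sqrt(7798) (y = 2*sqrt(12626 - 4828) = 2*sqrt(7798) ≈ 176.61)
s = 1 (s = -2 + 3 = 1)
(((-51 + 5)*(-85))/y + 18789/27301)*s = (((-51 + 5)*(-85))/((2*sqrt(7798))) + 18789/27301)*1 = ((-46*(-85))*(sqrt(7798)/15596) + 18789*(1/27301))*1 = (3910*(sqrt(7798)/15596) + 18789/27301)*1 = (1955*sqrt(7798)/7798 + 18789/27301)*1 = (18789/27301 + 1955*sqrt(7798)/7798)*1 = 18789/27301 + 1955*sqrt(7798)/7798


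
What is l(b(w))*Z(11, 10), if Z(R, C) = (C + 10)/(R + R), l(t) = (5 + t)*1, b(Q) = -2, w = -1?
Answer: 30/11 ≈ 2.7273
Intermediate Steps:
l(t) = 5 + t
Z(R, C) = (10 + C)/(2*R) (Z(R, C) = (10 + C)/((2*R)) = (10 + C)*(1/(2*R)) = (10 + C)/(2*R))
l(b(w))*Z(11, 10) = (5 - 2)*((1/2)*(10 + 10)/11) = 3*((1/2)*(1/11)*20) = 3*(10/11) = 30/11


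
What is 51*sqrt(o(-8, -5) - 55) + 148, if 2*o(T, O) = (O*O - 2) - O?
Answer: 148 + 51*I*sqrt(41) ≈ 148.0 + 326.56*I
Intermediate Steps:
o(T, O) = -1 + O**2/2 - O/2 (o(T, O) = ((O*O - 2) - O)/2 = ((O**2 - 2) - O)/2 = ((-2 + O**2) - O)/2 = (-2 + O**2 - O)/2 = -1 + O**2/2 - O/2)
51*sqrt(o(-8, -5) - 55) + 148 = 51*sqrt((-1 + (1/2)*(-5)**2 - 1/2*(-5)) - 55) + 148 = 51*sqrt((-1 + (1/2)*25 + 5/2) - 55) + 148 = 51*sqrt((-1 + 25/2 + 5/2) - 55) + 148 = 51*sqrt(14 - 55) + 148 = 51*sqrt(-41) + 148 = 51*(I*sqrt(41)) + 148 = 51*I*sqrt(41) + 148 = 148 + 51*I*sqrt(41)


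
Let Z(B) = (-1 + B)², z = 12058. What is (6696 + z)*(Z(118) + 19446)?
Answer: 621413790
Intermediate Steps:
(6696 + z)*(Z(118) + 19446) = (6696 + 12058)*((-1 + 118)² + 19446) = 18754*(117² + 19446) = 18754*(13689 + 19446) = 18754*33135 = 621413790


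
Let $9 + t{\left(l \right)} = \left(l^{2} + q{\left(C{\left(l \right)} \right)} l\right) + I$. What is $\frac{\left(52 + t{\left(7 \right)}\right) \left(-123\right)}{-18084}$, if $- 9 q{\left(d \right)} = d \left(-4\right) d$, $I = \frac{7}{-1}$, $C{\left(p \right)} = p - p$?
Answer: $\frac{3485}{6028} \approx 0.57814$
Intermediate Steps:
$C{\left(p \right)} = 0$
$I = -7$ ($I = 7 \left(-1\right) = -7$)
$q{\left(d \right)} = \frac{4 d^{2}}{9}$ ($q{\left(d \right)} = - \frac{d \left(-4\right) d}{9} = - \frac{- 4 d d}{9} = - \frac{\left(-4\right) d^{2}}{9} = \frac{4 d^{2}}{9}$)
$t{\left(l \right)} = -16 + l^{2}$ ($t{\left(l \right)} = -9 - \left(7 - l^{2} - \frac{4 \cdot 0^{2}}{9} l\right) = -9 - \left(7 - l^{2} - \frac{4}{9} \cdot 0 l\right) = -9 + \left(\left(l^{2} + 0 l\right) - 7\right) = -9 + \left(\left(l^{2} + 0\right) - 7\right) = -9 + \left(l^{2} - 7\right) = -9 + \left(-7 + l^{2}\right) = -16 + l^{2}$)
$\frac{\left(52 + t{\left(7 \right)}\right) \left(-123\right)}{-18084} = \frac{\left(52 - \left(16 - 7^{2}\right)\right) \left(-123\right)}{-18084} = \left(52 + \left(-16 + 49\right)\right) \left(-123\right) \left(- \frac{1}{18084}\right) = \left(52 + 33\right) \left(-123\right) \left(- \frac{1}{18084}\right) = 85 \left(-123\right) \left(- \frac{1}{18084}\right) = \left(-10455\right) \left(- \frac{1}{18084}\right) = \frac{3485}{6028}$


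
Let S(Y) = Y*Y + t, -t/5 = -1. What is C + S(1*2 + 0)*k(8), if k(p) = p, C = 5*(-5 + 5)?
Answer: 72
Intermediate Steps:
t = 5 (t = -5*(-1) = 5)
C = 0 (C = 5*0 = 0)
S(Y) = 5 + Y**2 (S(Y) = Y*Y + 5 = Y**2 + 5 = 5 + Y**2)
C + S(1*2 + 0)*k(8) = 0 + (5 + (1*2 + 0)**2)*8 = 0 + (5 + (2 + 0)**2)*8 = 0 + (5 + 2**2)*8 = 0 + (5 + 4)*8 = 0 + 9*8 = 0 + 72 = 72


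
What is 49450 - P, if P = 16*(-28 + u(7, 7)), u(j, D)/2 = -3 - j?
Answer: 50218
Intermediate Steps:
u(j, D) = -6 - 2*j (u(j, D) = 2*(-3 - j) = -6 - 2*j)
P = -768 (P = 16*(-28 + (-6 - 2*7)) = 16*(-28 + (-6 - 14)) = 16*(-28 - 20) = 16*(-48) = -768)
49450 - P = 49450 - 1*(-768) = 49450 + 768 = 50218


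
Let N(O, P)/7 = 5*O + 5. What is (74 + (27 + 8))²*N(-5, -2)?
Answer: -1663340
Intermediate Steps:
N(O, P) = 35 + 35*O (N(O, P) = 7*(5*O + 5) = 7*(5 + 5*O) = 35 + 35*O)
(74 + (27 + 8))²*N(-5, -2) = (74 + (27 + 8))²*(35 + 35*(-5)) = (74 + 35)²*(35 - 175) = 109²*(-140) = 11881*(-140) = -1663340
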